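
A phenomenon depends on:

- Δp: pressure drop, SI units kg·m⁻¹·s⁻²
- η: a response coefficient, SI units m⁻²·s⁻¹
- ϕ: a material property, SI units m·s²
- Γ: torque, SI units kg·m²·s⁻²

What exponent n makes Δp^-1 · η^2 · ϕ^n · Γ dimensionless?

Balance the L exponent: (1)·n from ϕ, plus −(-1) + 2·(-2) + (2) = -1 from the rest, must sum to zero.
n − 1 = 0, so n = 1.

1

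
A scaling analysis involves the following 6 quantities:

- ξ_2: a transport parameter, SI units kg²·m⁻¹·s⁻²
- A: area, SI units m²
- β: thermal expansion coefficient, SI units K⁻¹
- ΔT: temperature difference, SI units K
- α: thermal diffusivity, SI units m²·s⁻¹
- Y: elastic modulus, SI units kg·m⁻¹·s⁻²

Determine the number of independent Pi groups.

There are 6 variables and 4 base dimensions (M, L, T, Θ).
The dimension matrix has rank 4.
Independent dimensionless groups: 6 − 4 = 2.

2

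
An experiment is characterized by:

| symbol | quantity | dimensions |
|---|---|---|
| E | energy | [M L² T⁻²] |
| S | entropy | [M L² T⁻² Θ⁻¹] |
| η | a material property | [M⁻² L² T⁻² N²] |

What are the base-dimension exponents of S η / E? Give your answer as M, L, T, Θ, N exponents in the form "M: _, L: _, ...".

Collect each base-dimension exponent across the product:
  M: −(1) + (1) + (-2) = -2
  L: −(2) + (2) + (2) = 2
  T: −(-2) + (-2) + (-2) = -2
  Θ: −(0) + (-1) + (0) = -1
  N: −(0) + (0) + (2) = 2
So the dimensions are [M⁻² L² T⁻² Θ⁻¹ N²].

M: -2, L: 2, T: -2, Θ: -1, N: 2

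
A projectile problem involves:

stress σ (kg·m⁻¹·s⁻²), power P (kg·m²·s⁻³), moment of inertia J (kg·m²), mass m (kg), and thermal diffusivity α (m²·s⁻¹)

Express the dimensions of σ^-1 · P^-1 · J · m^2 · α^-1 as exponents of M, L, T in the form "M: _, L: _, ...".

Collect each base-dimension exponent across the product:
  M: −(1) − (1) + (1) + 2·(1) − (0) = 1
  L: −(-1) − (2) + (2) + 2·(0) − (2) = -1
  T: −(-2) − (-3) + (0) + 2·(0) − (-1) = 6
So the dimensions are [M L⁻¹ T⁶].

M: 1, L: -1, T: 6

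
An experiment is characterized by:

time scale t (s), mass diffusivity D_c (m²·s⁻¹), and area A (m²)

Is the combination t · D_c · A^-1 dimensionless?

yes

Sum the exponent of each base dimension across the product:
  M: [t]_M + [D_c]_M − [A]_M = (0) + (0) − (0) = 0
  L: [t]_L + [D_c]_L − [A]_L = (0) + (2) − (2) = 0
  T: [t]_T + [D_c]_T − [A]_T = (1) + (-1) − (0) = 0
  N: [t]_N + [D_c]_N − [A]_N = (0) + (0) − (0) = 0
All base exponents vanish — dimensionless.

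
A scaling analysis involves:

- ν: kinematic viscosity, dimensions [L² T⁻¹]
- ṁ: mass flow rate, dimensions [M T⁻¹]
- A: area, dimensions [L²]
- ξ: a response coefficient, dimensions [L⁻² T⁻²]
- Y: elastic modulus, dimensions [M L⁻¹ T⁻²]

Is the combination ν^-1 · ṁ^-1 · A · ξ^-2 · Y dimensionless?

Sum the exponent of each base dimension across the product:
  M: −[ν]_M − [ṁ]_M + [A]_M − 2·[ξ]_M + [Y]_M = −(0) − (1) + (0) − 2·(0) + (1) = 0
  L: −[ν]_L − [ṁ]_L + [A]_L − 2·[ξ]_L + [Y]_L = −(2) − (0) + (2) − 2·(-2) + (-1) = 3
  T: −[ν]_T − [ṁ]_T + [A]_T − 2·[ξ]_T + [Y]_T = −(-1) − (-1) + (0) − 2·(-2) + (-2) = 4
Net dimensions [L³ T⁴] ≠ [1] — not dimensionless.

no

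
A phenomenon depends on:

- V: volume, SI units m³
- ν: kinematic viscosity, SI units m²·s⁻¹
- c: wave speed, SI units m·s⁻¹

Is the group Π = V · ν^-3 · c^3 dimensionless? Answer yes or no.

yes

Sum the exponent of each base dimension across the product:
  M: [V]_M − 3·[ν]_M + 3·[c]_M = (0) − 3·(0) + 3·(0) = 0
  L: [V]_L − 3·[ν]_L + 3·[c]_L = (3) − 3·(2) + 3·(1) = 0
  T: [V]_T − 3·[ν]_T + 3·[c]_T = (0) − 3·(-1) + 3·(-1) = 0
  N: [V]_N − 3·[ν]_N + 3·[c]_N = (0) − 3·(0) + 3·(0) = 0
All base exponents vanish — dimensionless.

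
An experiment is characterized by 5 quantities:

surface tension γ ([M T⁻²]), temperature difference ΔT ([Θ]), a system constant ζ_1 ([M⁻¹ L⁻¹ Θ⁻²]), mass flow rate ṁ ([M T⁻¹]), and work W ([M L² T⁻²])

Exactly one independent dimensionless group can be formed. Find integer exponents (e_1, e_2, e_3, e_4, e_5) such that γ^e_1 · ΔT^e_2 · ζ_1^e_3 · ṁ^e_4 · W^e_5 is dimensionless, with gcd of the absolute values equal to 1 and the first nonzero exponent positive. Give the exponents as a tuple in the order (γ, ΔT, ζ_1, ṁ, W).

(3, -4, -2, -4, -1)

M: e_1·(1) + e_2·(0) + e_3·(-1) + e_4·(1) + e_5·(1) = 0
L: e_1·(0) + e_2·(0) + e_3·(-1) + e_4·(0) + e_5·(2) = 0
T: e_1·(-2) + e_2·(0) + e_3·(0) + e_4·(-1) + e_5·(-2) = 0
Θ: e_1·(0) + e_2·(1) + e_3·(-2) + e_4·(0) + e_5·(0) = 0
Solving this homogeneous linear system for the smallest-integer solution (first nonzero entry positive) gives (3, -4, -2, -4, -1).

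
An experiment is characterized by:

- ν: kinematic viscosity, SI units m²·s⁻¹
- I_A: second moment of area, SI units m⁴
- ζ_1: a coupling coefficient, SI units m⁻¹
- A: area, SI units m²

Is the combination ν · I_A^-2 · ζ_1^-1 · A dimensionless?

no

Sum the exponent of each base dimension across the product:
  L: [ν]_L − 2·[I_A]_L − [ζ_1]_L + [A]_L = (2) − 2·(4) − (-1) + (2) = -3
  T: [ν]_T − 2·[I_A]_T − [ζ_1]_T + [A]_T = (-1) − 2·(0) − (0) + (0) = -1
Net dimensions [L⁻³ T⁻¹] ≠ [1] — not dimensionless.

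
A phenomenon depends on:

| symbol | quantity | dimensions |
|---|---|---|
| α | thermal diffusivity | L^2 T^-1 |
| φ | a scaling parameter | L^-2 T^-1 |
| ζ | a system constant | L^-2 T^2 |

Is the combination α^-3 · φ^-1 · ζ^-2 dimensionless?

yes

Sum the exponent of each base dimension across the product:
  L: −3·[α]_L − [φ]_L − 2·[ζ]_L = −3·(2) − (-2) − 2·(-2) = 0
  T: −3·[α]_T − [φ]_T − 2·[ζ]_T = −3·(-1) − (-1) − 2·(2) = 0
All base exponents vanish — dimensionless.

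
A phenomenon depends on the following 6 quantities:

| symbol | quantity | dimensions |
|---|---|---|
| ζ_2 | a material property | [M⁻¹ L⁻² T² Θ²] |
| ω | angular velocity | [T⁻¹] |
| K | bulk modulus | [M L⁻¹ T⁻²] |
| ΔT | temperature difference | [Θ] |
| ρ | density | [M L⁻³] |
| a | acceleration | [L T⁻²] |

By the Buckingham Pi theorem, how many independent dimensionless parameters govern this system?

2

There are 6 variables and 4 base dimensions (M, L, T, Θ).
The dimension matrix has rank 4.
Independent dimensionless groups: 6 − 4 = 2.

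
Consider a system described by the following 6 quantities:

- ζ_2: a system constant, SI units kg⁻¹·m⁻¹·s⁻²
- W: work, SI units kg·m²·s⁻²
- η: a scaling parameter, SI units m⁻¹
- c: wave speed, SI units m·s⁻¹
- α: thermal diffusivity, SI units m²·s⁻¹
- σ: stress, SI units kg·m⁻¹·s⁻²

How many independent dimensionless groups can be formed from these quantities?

There are 6 variables and 3 base dimensions (M, L, T).
The dimension matrix has rank 3.
Independent dimensionless groups: 6 − 3 = 3.

3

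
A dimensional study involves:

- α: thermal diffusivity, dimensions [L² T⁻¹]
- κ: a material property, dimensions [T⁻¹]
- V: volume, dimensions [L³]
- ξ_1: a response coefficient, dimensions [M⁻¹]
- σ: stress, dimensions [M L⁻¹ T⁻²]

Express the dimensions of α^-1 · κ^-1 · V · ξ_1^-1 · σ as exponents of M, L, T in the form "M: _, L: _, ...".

M: 2, L: 0, T: 0

Collect each base-dimension exponent across the product:
  M: −(0) − (0) + (0) − (-1) + (1) = 2
  L: −(2) − (0) + (3) − (0) + (-1) = 0
  T: −(-1) − (-1) + (0) − (0) + (-2) = 0
So the dimensions are [M²].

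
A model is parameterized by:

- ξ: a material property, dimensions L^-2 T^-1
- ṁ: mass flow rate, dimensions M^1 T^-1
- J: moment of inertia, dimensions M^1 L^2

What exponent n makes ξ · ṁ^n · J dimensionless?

-1

Balance the M exponent: (1)·n from ṁ, plus (0) + (1) = 1 from the rest, must sum to zero.
n + 1 = 0, so n = -1.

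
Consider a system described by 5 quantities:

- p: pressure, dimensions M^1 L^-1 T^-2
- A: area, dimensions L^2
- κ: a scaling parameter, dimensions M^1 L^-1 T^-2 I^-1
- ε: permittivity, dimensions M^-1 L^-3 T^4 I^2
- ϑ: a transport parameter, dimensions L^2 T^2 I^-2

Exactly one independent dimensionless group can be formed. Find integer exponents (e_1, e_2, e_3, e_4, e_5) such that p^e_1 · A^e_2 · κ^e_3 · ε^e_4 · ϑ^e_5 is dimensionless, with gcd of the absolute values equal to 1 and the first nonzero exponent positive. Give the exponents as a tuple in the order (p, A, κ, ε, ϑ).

M: e_1·(1) + e_2·(0) + e_3·(1) + e_4·(-1) + e_5·(0) = 0
L: e_1·(-1) + e_2·(2) + e_3·(-1) + e_4·(-3) + e_5·(2) = 0
T: e_1·(-2) + e_2·(0) + e_3·(-2) + e_4·(4) + e_5·(2) = 0
I: e_1·(0) + e_2·(0) + e_3·(-1) + e_4·(2) + e_5·(-2) = 0
Solving this homogeneous linear system for the smallest-integer solution (first nonzero entry positive) gives (3, -3, -4, -1, 1).

(3, -3, -4, -1, 1)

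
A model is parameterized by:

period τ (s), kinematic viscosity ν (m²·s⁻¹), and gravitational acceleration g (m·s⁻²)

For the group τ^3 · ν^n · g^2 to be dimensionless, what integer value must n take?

-1

Balance the L exponent: (2)·n from ν, plus 3·(0) + 2·(1) = 2 from the rest, must sum to zero.
2n + 2 = 0, so n = -1.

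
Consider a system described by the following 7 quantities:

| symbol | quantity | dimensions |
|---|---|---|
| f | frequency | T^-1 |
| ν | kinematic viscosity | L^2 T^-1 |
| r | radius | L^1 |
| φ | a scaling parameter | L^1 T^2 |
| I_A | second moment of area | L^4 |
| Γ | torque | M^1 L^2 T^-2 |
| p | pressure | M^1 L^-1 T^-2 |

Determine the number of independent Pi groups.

There are 7 variables and 3 base dimensions (M, L, T).
The dimension matrix has rank 3.
Independent dimensionless groups: 7 − 3 = 4.

4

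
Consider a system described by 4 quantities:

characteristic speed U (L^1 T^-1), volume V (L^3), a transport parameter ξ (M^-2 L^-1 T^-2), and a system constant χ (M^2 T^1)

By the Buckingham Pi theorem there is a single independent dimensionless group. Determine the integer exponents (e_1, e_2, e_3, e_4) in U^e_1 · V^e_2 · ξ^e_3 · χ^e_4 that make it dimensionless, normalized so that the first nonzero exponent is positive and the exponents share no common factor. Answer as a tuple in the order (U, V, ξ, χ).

M: e_1·(0) + e_2·(0) + e_3·(-2) + e_4·(2) = 0
L: e_1·(1) + e_2·(3) + e_3·(-1) + e_4·(0) = 0
T: e_1·(-1) + e_2·(0) + e_3·(-2) + e_4·(1) = 0
Solving this homogeneous linear system for the smallest-integer solution (first nonzero entry positive) gives (3, -2, -3, -3).

(3, -2, -3, -3)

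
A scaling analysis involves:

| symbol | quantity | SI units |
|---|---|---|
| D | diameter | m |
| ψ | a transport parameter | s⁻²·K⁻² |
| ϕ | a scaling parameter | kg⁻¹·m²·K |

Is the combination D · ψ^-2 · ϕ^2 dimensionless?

Sum the exponent of each base dimension across the product:
  M: [D]_M − 2·[ψ]_M + 2·[ϕ]_M = (0) − 2·(0) + 2·(-1) = -2
  L: [D]_L − 2·[ψ]_L + 2·[ϕ]_L = (1) − 2·(0) + 2·(2) = 5
  T: [D]_T − 2·[ψ]_T + 2·[ϕ]_T = (0) − 2·(-2) + 2·(0) = 4
  Θ: [D]_Θ − 2·[ψ]_Θ + 2·[ϕ]_Θ = (0) − 2·(-2) + 2·(1) = 6
Net dimensions [M⁻² L⁵ T⁴ Θ⁶] ≠ [1] — not dimensionless.

no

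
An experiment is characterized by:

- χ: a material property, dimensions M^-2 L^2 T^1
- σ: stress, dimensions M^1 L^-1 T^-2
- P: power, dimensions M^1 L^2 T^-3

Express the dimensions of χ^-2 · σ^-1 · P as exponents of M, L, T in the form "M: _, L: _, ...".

M: 4, L: -1, T: -3

Collect each base-dimension exponent across the product:
  M: −2·(-2) − (1) + (1) = 4
  L: −2·(2) − (-1) + (2) = -1
  T: −2·(1) − (-2) + (-3) = -3
So the dimensions are [M⁴ L⁻¹ T⁻³].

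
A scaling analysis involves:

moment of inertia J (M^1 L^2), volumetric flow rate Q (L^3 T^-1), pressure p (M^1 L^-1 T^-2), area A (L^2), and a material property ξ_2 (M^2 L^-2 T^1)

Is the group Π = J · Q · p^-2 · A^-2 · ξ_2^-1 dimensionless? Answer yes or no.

no

Sum the exponent of each base dimension across the product:
  M: [J]_M + [Q]_M − 2·[p]_M − 2·[A]_M − [ξ_2]_M = (1) + (0) − 2·(1) − 2·(0) − (2) = -3
  L: [J]_L + [Q]_L − 2·[p]_L − 2·[A]_L − [ξ_2]_L = (2) + (3) − 2·(-1) − 2·(2) − (-2) = 5
  T: [J]_T + [Q]_T − 2·[p]_T − 2·[A]_T − [ξ_2]_T = (0) + (-1) − 2·(-2) − 2·(0) − (1) = 2
Net dimensions [M⁻³ L⁵ T²] ≠ [1] — not dimensionless.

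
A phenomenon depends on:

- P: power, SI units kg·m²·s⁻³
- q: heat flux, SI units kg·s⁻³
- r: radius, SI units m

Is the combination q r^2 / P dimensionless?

yes

Sum the exponent of each base dimension across the product:
  M: −[P]_M + [q]_M + 2·[r]_M = −(1) + (1) + 2·(0) = 0
  L: −[P]_L + [q]_L + 2·[r]_L = −(2) + (0) + 2·(1) = 0
  T: −[P]_T + [q]_T + 2·[r]_T = −(-3) + (-3) + 2·(0) = 0
All base exponents vanish — dimensionless.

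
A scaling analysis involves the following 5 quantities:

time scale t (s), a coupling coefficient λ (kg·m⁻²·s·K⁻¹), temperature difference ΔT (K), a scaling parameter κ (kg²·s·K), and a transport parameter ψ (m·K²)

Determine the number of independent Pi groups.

1

There are 5 variables and 4 base dimensions (M, L, T, Θ).
The dimension matrix has rank 4.
Independent dimensionless groups: 5 − 4 = 1.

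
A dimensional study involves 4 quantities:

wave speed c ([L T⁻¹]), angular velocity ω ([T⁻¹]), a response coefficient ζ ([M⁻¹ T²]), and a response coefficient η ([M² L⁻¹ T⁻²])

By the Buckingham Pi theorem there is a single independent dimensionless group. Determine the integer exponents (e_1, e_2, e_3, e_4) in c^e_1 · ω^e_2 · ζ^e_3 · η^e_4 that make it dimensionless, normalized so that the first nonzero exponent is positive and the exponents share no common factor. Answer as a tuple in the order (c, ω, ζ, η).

(1, 1, 2, 1)

M: e_1·(0) + e_2·(0) + e_3·(-1) + e_4·(2) = 0
L: e_1·(1) + e_2·(0) + e_3·(0) + e_4·(-1) = 0
T: e_1·(-1) + e_2·(-1) + e_3·(2) + e_4·(-2) = 0
Solving this homogeneous linear system for the smallest-integer solution (first nonzero entry positive) gives (1, 1, 2, 1).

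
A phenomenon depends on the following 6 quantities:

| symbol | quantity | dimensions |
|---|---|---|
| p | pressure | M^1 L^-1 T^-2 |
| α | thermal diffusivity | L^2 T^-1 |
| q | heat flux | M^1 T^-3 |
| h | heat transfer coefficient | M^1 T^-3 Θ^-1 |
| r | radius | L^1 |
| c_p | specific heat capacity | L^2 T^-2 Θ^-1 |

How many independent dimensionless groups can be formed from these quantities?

2

There are 6 variables and 4 base dimensions (M, L, T, Θ).
The dimension matrix has rank 4.
Independent dimensionless groups: 6 − 4 = 2.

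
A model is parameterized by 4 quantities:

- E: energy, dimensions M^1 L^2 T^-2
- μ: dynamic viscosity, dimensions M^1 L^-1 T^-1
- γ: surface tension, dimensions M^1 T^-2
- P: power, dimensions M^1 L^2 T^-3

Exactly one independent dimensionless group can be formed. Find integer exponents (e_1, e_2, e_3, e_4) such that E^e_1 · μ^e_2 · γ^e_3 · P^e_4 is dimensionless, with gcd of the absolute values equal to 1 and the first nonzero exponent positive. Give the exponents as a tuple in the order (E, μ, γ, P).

M: e_1·(1) + e_2·(1) + e_3·(1) + e_4·(1) = 0
L: e_1·(2) + e_2·(-1) + e_3·(0) + e_4·(2) = 0
T: e_1·(-2) + e_2·(-1) + e_3·(-2) + e_4·(-3) = 0
Solving this homogeneous linear system for the smallest-integer solution (first nonzero entry positive) gives (1, -2, 3, -2).

(1, -2, 3, -2)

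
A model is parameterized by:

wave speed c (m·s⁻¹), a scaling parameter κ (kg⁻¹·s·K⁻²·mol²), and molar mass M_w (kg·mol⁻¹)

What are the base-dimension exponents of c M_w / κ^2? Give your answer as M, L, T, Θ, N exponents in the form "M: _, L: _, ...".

Collect each base-dimension exponent across the product:
  M: (0) − 2·(-1) + (1) = 3
  L: (1) − 2·(0) + (0) = 1
  T: (-1) − 2·(1) + (0) = -3
  Θ: (0) − 2·(-2) + (0) = 4
  N: (0) − 2·(2) + (-1) = -5
So the dimensions are [M³ L T⁻³ Θ⁴ N⁻⁵].

M: 3, L: 1, T: -3, Θ: 4, N: -5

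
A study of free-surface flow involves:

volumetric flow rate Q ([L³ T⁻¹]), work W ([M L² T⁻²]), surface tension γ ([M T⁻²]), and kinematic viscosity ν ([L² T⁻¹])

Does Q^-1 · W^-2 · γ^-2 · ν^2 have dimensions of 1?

Sum the exponent of each base dimension across the product:
  M: −[Q]_M − 2·[W]_M − 2·[γ]_M + 2·[ν]_M = −(0) − 2·(1) − 2·(1) + 2·(0) = -4
  L: −[Q]_L − 2·[W]_L − 2·[γ]_L + 2·[ν]_L = −(3) − 2·(2) − 2·(0) + 2·(2) = -3
  T: −[Q]_T − 2·[W]_T − 2·[γ]_T + 2·[ν]_T = −(-1) − 2·(-2) − 2·(-2) + 2·(-1) = 7
Net dimensions [M⁻⁴ L⁻³ T⁷] ≠ [1] — not dimensionless.

no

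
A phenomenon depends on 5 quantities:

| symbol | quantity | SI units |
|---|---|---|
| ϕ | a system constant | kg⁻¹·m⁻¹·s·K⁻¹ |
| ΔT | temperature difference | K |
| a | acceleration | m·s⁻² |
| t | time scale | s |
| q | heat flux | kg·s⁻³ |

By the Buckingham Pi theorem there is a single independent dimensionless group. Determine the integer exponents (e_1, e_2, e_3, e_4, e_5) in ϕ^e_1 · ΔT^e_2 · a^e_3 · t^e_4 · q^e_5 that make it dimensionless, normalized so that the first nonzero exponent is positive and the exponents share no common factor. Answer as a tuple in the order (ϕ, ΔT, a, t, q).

M: e_1·(-1) + e_2·(0) + e_3·(0) + e_4·(0) + e_5·(1) = 0
L: e_1·(-1) + e_2·(0) + e_3·(1) + e_4·(0) + e_5·(0) = 0
T: e_1·(1) + e_2·(0) + e_3·(-2) + e_4·(1) + e_5·(-3) = 0
Θ: e_1·(-1) + e_2·(1) + e_3·(0) + e_4·(0) + e_5·(0) = 0
Solving this homogeneous linear system for the smallest-integer solution (first nonzero entry positive) gives (1, 1, 1, 4, 1).

(1, 1, 1, 4, 1)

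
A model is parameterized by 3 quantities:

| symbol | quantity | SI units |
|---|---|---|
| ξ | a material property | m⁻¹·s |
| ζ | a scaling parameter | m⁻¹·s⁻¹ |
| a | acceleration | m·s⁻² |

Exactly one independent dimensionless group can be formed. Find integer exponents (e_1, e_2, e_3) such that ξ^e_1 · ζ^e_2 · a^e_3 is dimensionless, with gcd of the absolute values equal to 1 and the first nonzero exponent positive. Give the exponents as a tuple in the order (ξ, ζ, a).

(3, -1, 2)

L: e_1·(-1) + e_2·(-1) + e_3·(1) = 0
T: e_1·(1) + e_2·(-1) + e_3·(-2) = 0
Solving this homogeneous linear system for the smallest-integer solution (first nonzero entry positive) gives (3, -1, 2).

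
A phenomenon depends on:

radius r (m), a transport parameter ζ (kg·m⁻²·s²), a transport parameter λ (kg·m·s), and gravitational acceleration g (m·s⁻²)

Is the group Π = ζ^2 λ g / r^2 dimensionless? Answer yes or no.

Sum the exponent of each base dimension across the product:
  M: −2·[r]_M + 2·[ζ]_M + [λ]_M + [g]_M = −2·(0) + 2·(1) + (1) + (0) = 3
  L: −2·[r]_L + 2·[ζ]_L + [λ]_L + [g]_L = −2·(1) + 2·(-2) + (1) + (1) = -4
  T: −2·[r]_T + 2·[ζ]_T + [λ]_T + [g]_T = −2·(0) + 2·(2) + (1) + (-2) = 3
Net dimensions [M³ L⁻⁴ T³] ≠ [1] — not dimensionless.

no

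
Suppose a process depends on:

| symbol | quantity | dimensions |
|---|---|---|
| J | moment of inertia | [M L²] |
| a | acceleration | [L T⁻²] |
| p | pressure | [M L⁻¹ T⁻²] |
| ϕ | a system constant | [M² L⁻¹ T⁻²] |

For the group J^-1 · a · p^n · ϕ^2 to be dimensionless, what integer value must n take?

Balance the M exponent: (1)·n from p, plus −(1) + (0) + 2·(2) = 3 from the rest, must sum to zero.
n + 3 = 0, so n = -3.

-3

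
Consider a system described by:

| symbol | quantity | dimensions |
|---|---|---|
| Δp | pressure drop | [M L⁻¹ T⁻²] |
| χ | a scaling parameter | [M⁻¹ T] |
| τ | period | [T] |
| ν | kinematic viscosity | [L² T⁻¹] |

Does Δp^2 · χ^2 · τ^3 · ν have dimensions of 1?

Sum the exponent of each base dimension across the product:
  M: 2·[Δp]_M + 2·[χ]_M + 3·[τ]_M + [ν]_M = 2·(1) + 2·(-1) + 3·(0) + (0) = 0
  L: 2·[Δp]_L + 2·[χ]_L + 3·[τ]_L + [ν]_L = 2·(-1) + 2·(0) + 3·(0) + (2) = 0
  T: 2·[Δp]_T + 2·[χ]_T + 3·[τ]_T + [ν]_T = 2·(-2) + 2·(1) + 3·(1) + (-1) = 0
All base exponents vanish — dimensionless.

yes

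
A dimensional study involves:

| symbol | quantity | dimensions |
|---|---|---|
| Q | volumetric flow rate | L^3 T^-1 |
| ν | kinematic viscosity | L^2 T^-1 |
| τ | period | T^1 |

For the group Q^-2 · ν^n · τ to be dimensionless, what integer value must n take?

3

Balance the L exponent: (2)·n from ν, plus −2·(3) + (0) = -6 from the rest, must sum to zero.
2n − 6 = 0, so n = 3.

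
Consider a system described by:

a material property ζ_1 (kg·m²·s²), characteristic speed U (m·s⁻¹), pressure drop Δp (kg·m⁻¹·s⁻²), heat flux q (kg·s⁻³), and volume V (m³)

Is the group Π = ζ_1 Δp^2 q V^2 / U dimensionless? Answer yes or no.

no

Sum the exponent of each base dimension across the product:
  M: [ζ_1]_M − [U]_M + 2·[Δp]_M + [q]_M + 2·[V]_M = (1) − (0) + 2·(1) + (1) + 2·(0) = 4
  L: [ζ_1]_L − [U]_L + 2·[Δp]_L + [q]_L + 2·[V]_L = (2) − (1) + 2·(-1) + (0) + 2·(3) = 5
  T: [ζ_1]_T − [U]_T + 2·[Δp]_T + [q]_T + 2·[V]_T = (2) − (-1) + 2·(-2) + (-3) + 2·(0) = -4
Net dimensions [M⁴ L⁵ T⁻⁴] ≠ [1] — not dimensionless.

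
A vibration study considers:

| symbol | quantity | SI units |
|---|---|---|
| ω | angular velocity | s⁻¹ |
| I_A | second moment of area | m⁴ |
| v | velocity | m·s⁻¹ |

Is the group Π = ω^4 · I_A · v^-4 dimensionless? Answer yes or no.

yes

Sum the exponent of each base dimension across the product:
  L: 4·[ω]_L + [I_A]_L − 4·[v]_L = 4·(0) + (4) − 4·(1) = 0
  T: 4·[ω]_T + [I_A]_T − 4·[v]_T = 4·(-1) + (0) − 4·(-1) = 0
All base exponents vanish — dimensionless.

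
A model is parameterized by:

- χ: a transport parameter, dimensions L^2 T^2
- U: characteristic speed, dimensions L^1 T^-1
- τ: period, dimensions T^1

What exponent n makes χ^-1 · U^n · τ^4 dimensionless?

Balance the L exponent: (1)·n from U, plus −(2) + 4·(0) = -2 from the rest, must sum to zero.
n − 2 = 0, so n = 2.

2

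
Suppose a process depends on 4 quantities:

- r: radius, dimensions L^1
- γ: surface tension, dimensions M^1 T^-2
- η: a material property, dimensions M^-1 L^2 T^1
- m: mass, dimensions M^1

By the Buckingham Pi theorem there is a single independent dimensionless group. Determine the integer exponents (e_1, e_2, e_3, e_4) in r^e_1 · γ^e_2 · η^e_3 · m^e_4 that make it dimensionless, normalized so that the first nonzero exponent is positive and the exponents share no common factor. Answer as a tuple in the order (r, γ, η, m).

M: e_1·(0) + e_2·(1) + e_3·(-1) + e_4·(1) = 0
L: e_1·(1) + e_2·(0) + e_3·(2) + e_4·(0) = 0
T: e_1·(0) + e_2·(-2) + e_3·(1) + e_4·(0) = 0
Solving this homogeneous linear system for the smallest-integer solution (first nonzero entry positive) gives (4, -1, -2, -1).

(4, -1, -2, -1)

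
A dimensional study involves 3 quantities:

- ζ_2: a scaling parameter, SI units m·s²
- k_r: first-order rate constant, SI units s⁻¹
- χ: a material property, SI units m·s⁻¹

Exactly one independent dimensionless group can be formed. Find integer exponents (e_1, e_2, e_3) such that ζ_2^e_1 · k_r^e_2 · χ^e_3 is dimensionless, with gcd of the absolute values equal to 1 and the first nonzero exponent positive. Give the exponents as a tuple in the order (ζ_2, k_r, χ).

(1, 3, -1)

L: e_1·(1) + e_2·(0) + e_3·(1) = 0
T: e_1·(2) + e_2·(-1) + e_3·(-1) = 0
Solving this homogeneous linear system for the smallest-integer solution (first nonzero entry positive) gives (1, 3, -1).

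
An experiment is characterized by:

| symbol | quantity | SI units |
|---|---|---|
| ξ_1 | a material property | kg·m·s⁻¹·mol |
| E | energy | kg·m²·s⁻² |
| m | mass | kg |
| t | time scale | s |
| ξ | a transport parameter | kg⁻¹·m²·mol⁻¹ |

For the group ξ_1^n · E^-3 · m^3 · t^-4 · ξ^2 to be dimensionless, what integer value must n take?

2

Balance the M exponent: (1)·n from ξ_1, plus −3·(1) + 3·(1) − 4·(0) + 2·(-1) = -2 from the rest, must sum to zero.
n − 2 = 0, so n = 2.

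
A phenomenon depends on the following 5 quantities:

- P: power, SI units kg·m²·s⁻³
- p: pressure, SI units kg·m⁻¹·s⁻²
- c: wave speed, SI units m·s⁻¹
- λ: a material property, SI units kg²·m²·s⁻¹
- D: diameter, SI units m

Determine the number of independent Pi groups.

2

There are 5 variables and 3 base dimensions (M, L, T).
The dimension matrix has rank 3.
Independent dimensionless groups: 5 − 3 = 2.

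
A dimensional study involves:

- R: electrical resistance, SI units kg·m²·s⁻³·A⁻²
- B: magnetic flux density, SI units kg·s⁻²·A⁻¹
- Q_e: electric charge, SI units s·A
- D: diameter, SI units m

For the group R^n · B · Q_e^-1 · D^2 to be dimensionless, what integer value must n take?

Balance the M exponent: (1)·n from R, plus (1) − (0) + 2·(0) = 1 from the rest, must sum to zero.
n + 1 = 0, so n = -1.

-1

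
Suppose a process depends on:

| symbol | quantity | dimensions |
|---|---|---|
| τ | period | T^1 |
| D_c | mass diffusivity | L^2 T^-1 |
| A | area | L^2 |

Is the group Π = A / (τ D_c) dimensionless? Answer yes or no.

Sum the exponent of each base dimension across the product:
  M: −[τ]_M − [D_c]_M + [A]_M = −(0) − (0) + (0) = 0
  L: −[τ]_L − [D_c]_L + [A]_L = −(0) − (2) + (2) = 0
  T: −[τ]_T − [D_c]_T + [A]_T = −(1) − (-1) + (0) = 0
  Θ: −[τ]_Θ − [D_c]_Θ + [A]_Θ = −(0) − (0) + (0) = 0
All base exponents vanish — dimensionless.

yes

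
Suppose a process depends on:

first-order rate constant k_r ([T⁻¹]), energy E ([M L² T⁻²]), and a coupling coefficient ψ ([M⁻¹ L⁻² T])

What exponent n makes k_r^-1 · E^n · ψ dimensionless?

Balance the M exponent: (1)·n from E, plus −(0) + (-1) = -1 from the rest, must sum to zero.
n − 1 = 0, so n = 1.

1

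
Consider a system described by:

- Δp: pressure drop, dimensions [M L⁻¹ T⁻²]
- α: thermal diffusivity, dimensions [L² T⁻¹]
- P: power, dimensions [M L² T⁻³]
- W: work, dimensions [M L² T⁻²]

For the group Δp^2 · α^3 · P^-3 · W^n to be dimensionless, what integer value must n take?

Balance the M exponent: (1)·n from W, plus 2·(1) + 3·(0) − 3·(1) = -1 from the rest, must sum to zero.
n − 1 = 0, so n = 1.

1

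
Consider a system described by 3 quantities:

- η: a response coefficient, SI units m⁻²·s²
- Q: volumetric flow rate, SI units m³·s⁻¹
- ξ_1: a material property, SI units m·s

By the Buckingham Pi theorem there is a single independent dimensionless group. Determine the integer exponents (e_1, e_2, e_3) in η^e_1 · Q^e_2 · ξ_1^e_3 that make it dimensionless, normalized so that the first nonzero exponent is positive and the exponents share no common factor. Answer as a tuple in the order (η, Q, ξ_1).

L: e_1·(-2) + e_2·(3) + e_3·(1) = 0
T: e_1·(2) + e_2·(-1) + e_3·(1) = 0
Solving this homogeneous linear system for the smallest-integer solution (first nonzero entry positive) gives (1, 1, -1).

(1, 1, -1)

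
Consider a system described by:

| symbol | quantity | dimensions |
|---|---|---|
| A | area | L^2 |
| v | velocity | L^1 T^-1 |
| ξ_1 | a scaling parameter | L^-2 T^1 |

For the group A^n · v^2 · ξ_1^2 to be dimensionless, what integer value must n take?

1

Balance the L exponent: (2)·n from A, plus 2·(1) + 2·(-2) = -2 from the rest, must sum to zero.
2n − 2 = 0, so n = 1.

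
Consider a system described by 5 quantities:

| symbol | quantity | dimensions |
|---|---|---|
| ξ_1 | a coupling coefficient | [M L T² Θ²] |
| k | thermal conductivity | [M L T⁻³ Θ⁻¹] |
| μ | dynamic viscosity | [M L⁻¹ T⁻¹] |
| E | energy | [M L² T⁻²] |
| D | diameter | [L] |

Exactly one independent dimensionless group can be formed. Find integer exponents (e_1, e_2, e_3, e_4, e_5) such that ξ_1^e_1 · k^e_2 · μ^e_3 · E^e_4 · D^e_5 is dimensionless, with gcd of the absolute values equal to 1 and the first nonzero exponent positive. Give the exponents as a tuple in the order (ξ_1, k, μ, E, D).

M: e_1·(1) + e_2·(1) + e_3·(1) + e_4·(1) + e_5·(0) = 0
L: e_1·(1) + e_2·(1) + e_3·(-1) + e_4·(2) + e_5·(1) = 0
T: e_1·(2) + e_2·(-3) + e_3·(-1) + e_4·(-2) + e_5·(0) = 0
Θ: e_1·(2) + e_2·(-1) + e_3·(0) + e_4·(0) + e_5·(0) = 0
Solving this homogeneous linear system for the smallest-integer solution (first nonzero entry positive) gives (1, 2, -2, -1, -3).

(1, 2, -2, -1, -3)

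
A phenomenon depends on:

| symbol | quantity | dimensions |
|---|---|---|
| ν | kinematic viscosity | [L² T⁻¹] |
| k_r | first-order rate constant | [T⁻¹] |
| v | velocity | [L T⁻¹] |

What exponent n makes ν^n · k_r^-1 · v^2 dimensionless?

Balance the L exponent: (2)·n from ν, plus −(0) + 2·(1) = 2 from the rest, must sum to zero.
2n + 2 = 0, so n = -1.

-1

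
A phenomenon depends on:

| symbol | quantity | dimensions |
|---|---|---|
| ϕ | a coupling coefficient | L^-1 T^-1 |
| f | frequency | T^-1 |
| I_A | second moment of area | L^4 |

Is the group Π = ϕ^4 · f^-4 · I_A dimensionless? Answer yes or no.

yes

Sum the exponent of each base dimension across the product:
  M: 4·[ϕ]_M − 4·[f]_M + [I_A]_M = 4·(0) − 4·(0) + (0) = 0
  L: 4·[ϕ]_L − 4·[f]_L + [I_A]_L = 4·(-1) − 4·(0) + (4) = 0
  T: 4·[ϕ]_T − 4·[f]_T + [I_A]_T = 4·(-1) − 4·(-1) + (0) = 0
All base exponents vanish — dimensionless.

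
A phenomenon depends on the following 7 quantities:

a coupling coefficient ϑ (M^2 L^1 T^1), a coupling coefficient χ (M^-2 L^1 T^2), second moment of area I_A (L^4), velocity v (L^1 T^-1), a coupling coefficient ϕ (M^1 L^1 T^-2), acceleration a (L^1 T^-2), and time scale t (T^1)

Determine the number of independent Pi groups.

4

There are 7 variables and 3 base dimensions (M, L, T).
The dimension matrix has rank 3.
Independent dimensionless groups: 7 − 3 = 4.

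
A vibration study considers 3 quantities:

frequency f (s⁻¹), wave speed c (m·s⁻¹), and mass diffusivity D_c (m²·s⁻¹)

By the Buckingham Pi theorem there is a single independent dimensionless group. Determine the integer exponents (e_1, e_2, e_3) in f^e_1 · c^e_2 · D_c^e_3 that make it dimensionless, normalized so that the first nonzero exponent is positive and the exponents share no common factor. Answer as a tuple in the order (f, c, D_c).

L: e_1·(0) + e_2·(1) + e_3·(2) = 0
T: e_1·(-1) + e_2·(-1) + e_3·(-1) = 0
Solving this homogeneous linear system for the smallest-integer solution (first nonzero entry positive) gives (1, -2, 1).

(1, -2, 1)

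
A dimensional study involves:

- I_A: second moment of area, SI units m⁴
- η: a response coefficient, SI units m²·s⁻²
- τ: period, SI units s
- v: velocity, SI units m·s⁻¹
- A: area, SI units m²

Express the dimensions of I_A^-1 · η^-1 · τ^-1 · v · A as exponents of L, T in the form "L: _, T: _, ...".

Collect each base-dimension exponent across the product:
  L: −(4) − (2) − (0) + (1) + (2) = -3
  T: −(0) − (-2) − (1) + (-1) + (0) = 0
So the dimensions are [L⁻³].

L: -3, T: 0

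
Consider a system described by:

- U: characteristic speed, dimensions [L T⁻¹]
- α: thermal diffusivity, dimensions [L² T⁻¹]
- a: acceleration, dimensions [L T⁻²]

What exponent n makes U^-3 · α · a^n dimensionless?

1

Balance the L exponent: (1)·n from a, plus −3·(1) + (2) = -1 from the rest, must sum to zero.
n − 1 = 0, so n = 1.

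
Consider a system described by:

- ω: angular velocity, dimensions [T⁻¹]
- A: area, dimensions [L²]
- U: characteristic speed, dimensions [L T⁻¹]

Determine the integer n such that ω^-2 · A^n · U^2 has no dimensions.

Balance the L exponent: (2)·n from A, plus −2·(0) + 2·(1) = 2 from the rest, must sum to zero.
2n + 2 = 0, so n = -1.

-1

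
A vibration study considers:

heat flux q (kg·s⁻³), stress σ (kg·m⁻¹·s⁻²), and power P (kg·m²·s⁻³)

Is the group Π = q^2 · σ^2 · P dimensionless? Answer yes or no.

Sum the exponent of each base dimension across the product:
  M: 2·[q]_M + 2·[σ]_M + [P]_M = 2·(1) + 2·(1) + (1) = 5
  L: 2·[q]_L + 2·[σ]_L + [P]_L = 2·(0) + 2·(-1) + (2) = 0
  T: 2·[q]_T + 2·[σ]_T + [P]_T = 2·(-3) + 2·(-2) + (-3) = -13
Net dimensions [M⁵ T⁻¹³] ≠ [1] — not dimensionless.

no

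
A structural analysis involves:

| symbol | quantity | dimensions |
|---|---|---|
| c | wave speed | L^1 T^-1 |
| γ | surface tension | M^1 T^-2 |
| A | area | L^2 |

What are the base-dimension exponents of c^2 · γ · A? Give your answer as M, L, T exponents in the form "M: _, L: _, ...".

M: 1, L: 4, T: -4

Collect each base-dimension exponent across the product:
  M: 2·(0) + (1) + (0) = 1
  L: 2·(1) + (0) + (2) = 4
  T: 2·(-1) + (-2) + (0) = -4
So the dimensions are [M L⁴ T⁻⁴].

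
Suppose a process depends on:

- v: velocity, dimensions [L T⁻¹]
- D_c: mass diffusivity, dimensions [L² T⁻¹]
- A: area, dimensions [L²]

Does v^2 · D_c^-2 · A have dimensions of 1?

yes

Sum the exponent of each base dimension across the product:
  M: 2·[v]_M − 2·[D_c]_M + [A]_M = 2·(0) − 2·(0) + (0) = 0
  L: 2·[v]_L − 2·[D_c]_L + [A]_L = 2·(1) − 2·(2) + (2) = 0
  T: 2·[v]_T − 2·[D_c]_T + [A]_T = 2·(-1) − 2·(-1) + (0) = 0
  N: 2·[v]_N − 2·[D_c]_N + [A]_N = 2·(0) − 2·(0) + (0) = 0
All base exponents vanish — dimensionless.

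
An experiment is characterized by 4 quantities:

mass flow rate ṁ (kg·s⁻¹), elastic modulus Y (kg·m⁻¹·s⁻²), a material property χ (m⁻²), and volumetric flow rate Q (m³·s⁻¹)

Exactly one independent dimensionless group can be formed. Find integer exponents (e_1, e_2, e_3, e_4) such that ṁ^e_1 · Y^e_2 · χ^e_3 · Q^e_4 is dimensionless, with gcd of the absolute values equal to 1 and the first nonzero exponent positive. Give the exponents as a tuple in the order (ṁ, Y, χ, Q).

M: e_1·(1) + e_2·(1) + e_3·(0) + e_4·(0) = 0
L: e_1·(0) + e_2·(-1) + e_3·(-2) + e_4·(3) = 0
T: e_1·(-1) + e_2·(-2) + e_3·(0) + e_4·(-1) = 0
Solving this homogeneous linear system for the smallest-integer solution (first nonzero entry positive) gives (1, -1, 2, 1).

(1, -1, 2, 1)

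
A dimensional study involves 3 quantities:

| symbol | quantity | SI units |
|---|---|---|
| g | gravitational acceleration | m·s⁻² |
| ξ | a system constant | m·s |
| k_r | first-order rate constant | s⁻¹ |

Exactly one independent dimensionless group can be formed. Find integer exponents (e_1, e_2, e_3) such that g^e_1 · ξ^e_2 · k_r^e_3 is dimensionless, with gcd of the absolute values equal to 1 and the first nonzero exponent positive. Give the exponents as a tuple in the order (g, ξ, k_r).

(1, -1, -3)

L: e_1·(1) + e_2·(1) + e_3·(0) = 0
T: e_1·(-2) + e_2·(1) + e_3·(-1) = 0
Solving this homogeneous linear system for the smallest-integer solution (first nonzero entry positive) gives (1, -1, -3).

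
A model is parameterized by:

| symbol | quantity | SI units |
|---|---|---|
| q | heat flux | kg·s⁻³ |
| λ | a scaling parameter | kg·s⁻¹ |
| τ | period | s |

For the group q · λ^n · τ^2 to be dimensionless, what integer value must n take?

-1

Balance the M exponent: (1)·n from λ, plus (1) + 2·(0) = 1 from the rest, must sum to zero.
n + 1 = 0, so n = -1.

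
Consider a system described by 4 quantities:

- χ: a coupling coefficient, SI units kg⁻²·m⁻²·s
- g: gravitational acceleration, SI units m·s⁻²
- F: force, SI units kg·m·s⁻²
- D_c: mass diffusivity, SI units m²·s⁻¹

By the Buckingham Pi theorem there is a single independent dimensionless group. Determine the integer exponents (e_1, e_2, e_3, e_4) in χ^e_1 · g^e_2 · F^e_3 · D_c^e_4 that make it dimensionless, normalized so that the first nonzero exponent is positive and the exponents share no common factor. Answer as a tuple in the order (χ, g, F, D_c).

M: e_1·(-2) + e_2·(0) + e_3·(1) + e_4·(0) = 0
L: e_1·(-2) + e_2·(1) + e_3·(1) + e_4·(2) = 0
T: e_1·(1) + e_2·(-2) + e_3·(-2) + e_4·(-1) = 0
Solving this homogeneous linear system for the smallest-integer solution (first nonzero entry positive) gives (1, -2, 2, 1).

(1, -2, 2, 1)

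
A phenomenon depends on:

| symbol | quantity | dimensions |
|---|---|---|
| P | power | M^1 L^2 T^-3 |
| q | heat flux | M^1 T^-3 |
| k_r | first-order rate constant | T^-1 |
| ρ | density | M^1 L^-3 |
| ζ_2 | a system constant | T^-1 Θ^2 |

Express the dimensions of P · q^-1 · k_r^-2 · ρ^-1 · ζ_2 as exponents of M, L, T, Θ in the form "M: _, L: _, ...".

M: -1, L: 5, T: 1, Θ: 2

Collect each base-dimension exponent across the product:
  M: (1) − (1) − 2·(0) − (1) + (0) = -1
  L: (2) − (0) − 2·(0) − (-3) + (0) = 5
  T: (-3) − (-3) − 2·(-1) − (0) + (-1) = 1
  Θ: (0) − (0) − 2·(0) − (0) + (2) = 2
So the dimensions are [M⁻¹ L⁵ T Θ²].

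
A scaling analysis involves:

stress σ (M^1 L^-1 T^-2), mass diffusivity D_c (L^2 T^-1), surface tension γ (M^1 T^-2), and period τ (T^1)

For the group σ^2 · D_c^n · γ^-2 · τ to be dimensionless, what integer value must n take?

Balance the L exponent: (2)·n from D_c, plus 2·(-1) − 2·(0) + (0) = -2 from the rest, must sum to zero.
2n − 2 = 0, so n = 1.

1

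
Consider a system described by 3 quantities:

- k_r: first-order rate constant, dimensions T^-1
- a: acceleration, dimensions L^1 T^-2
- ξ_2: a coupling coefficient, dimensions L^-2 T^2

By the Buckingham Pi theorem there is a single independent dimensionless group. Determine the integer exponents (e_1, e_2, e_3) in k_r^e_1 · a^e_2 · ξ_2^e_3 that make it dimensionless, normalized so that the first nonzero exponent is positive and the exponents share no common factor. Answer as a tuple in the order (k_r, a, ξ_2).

L: e_1·(0) + e_2·(1) + e_3·(-2) = 0
T: e_1·(-1) + e_2·(-2) + e_3·(2) = 0
Solving this homogeneous linear system for the smallest-integer solution (first nonzero entry positive) gives (2, -2, -1).

(2, -2, -1)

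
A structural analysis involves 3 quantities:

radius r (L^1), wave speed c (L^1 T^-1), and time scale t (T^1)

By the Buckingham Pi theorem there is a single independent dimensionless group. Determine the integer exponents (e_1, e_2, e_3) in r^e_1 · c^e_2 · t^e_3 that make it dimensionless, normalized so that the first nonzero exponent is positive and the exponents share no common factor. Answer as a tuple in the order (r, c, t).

(1, -1, -1)

L: e_1·(1) + e_2·(1) + e_3·(0) = 0
T: e_1·(0) + e_2·(-1) + e_3·(1) = 0
Solving this homogeneous linear system for the smallest-integer solution (first nonzero entry positive) gives (1, -1, -1).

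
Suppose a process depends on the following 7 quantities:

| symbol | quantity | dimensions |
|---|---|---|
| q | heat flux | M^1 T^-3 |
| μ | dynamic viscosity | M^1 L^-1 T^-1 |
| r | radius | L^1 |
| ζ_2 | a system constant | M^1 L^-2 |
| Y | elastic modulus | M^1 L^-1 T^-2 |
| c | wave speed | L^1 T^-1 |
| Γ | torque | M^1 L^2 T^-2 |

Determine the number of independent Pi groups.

There are 7 variables and 3 base dimensions (M, L, T).
The dimension matrix has rank 3.
Independent dimensionless groups: 7 − 3 = 4.

4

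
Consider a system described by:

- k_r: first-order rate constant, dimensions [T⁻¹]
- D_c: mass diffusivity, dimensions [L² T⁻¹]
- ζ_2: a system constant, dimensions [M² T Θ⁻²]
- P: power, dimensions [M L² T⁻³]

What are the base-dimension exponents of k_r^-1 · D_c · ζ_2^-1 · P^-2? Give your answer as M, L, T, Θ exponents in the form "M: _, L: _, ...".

M: -4, L: -2, T: 5, Θ: 2

Collect each base-dimension exponent across the product:
  M: −(0) + (0) − (2) − 2·(1) = -4
  L: −(0) + (2) − (0) − 2·(2) = -2
  T: −(-1) + (-1) − (1) − 2·(-3) = 5
  Θ: −(0) + (0) − (-2) − 2·(0) = 2
So the dimensions are [M⁻⁴ L⁻² T⁵ Θ²].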